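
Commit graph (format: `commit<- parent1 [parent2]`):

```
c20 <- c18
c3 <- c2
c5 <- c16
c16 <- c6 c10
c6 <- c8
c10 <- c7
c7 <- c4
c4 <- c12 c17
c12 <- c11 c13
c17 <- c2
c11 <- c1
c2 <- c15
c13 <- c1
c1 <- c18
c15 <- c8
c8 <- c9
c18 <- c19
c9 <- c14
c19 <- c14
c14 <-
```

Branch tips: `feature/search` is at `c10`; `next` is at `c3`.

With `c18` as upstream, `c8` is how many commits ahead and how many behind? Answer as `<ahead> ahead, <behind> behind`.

2 ahead, 2 behind

Reachable from c8: {c14, c8, c9}.
Reachable from c18: {c14, c18, c19}.
Only in c8's history (ahead): {c8, c9} — 2.
Only in c18's history (behind): {c18, c19} — 2.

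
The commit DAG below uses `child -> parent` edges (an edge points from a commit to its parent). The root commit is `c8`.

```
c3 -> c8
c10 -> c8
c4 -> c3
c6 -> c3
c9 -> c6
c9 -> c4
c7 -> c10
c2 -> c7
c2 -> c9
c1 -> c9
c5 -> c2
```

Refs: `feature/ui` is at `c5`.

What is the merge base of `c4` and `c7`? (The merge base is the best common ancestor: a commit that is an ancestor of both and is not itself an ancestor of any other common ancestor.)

c8

Ancestors of c4: {c3, c4, c8}.
Ancestors of c7: {c10, c7, c8}.
Common ancestors: {c8}.
The only common ancestor is c8, so it is the merge base.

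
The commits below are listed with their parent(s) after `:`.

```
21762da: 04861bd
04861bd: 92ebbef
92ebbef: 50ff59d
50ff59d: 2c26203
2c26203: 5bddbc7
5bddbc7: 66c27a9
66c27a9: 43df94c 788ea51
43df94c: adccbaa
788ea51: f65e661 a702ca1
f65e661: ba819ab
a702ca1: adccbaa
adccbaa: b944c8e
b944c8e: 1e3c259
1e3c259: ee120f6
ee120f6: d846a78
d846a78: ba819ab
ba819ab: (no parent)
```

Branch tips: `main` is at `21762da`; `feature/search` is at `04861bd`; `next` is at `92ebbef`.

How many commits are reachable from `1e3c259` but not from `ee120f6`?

Reachable from 1e3c259: {1e3c259, ba819ab, d846a78, ee120f6}.
Reachable from ee120f6: {ba819ab, d846a78, ee120f6}.
In 1e3c259's history but not ee120f6's: {1e3c259} — 1 commit.

1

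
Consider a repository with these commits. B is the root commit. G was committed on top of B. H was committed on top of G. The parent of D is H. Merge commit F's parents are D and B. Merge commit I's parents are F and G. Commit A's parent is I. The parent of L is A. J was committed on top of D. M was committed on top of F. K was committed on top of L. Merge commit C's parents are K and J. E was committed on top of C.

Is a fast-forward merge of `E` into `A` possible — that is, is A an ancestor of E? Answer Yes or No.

Yes

A fast-forward from A to E is possible iff A is an ancestor of E.
Ancestors of E: {A, B, C, D, E, F, G, H, I, J, K, L}.
A is among them, so fast-forward is possible.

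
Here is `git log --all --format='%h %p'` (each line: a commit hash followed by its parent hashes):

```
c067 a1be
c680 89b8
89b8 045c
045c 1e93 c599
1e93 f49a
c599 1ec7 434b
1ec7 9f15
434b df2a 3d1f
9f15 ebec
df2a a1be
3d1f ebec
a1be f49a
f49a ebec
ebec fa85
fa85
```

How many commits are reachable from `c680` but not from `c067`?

10

Reachable from c680: {045c, 1e93, 1ec7, 3d1f, 434b, 89b8, 9f15, a1be, c599, c680, df2a, ebec, f49a, fa85}.
Reachable from c067: {a1be, c067, ebec, f49a, fa85}.
In c680's history but not c067's: {045c, 1e93, 1ec7, 3d1f, 434b, 89b8, 9f15, c599, c680, df2a} — 10 commits.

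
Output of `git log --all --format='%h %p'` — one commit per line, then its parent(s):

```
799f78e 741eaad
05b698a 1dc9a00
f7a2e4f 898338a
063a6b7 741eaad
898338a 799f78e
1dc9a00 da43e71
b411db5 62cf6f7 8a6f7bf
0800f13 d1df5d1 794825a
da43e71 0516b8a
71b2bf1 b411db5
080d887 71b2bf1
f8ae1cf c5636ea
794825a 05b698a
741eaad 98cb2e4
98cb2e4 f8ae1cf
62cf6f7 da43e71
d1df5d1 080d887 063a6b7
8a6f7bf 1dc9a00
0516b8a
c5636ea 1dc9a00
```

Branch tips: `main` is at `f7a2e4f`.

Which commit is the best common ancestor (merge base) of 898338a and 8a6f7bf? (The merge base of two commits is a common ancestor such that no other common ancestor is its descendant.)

Ancestors of 898338a: {0516b8a, 1dc9a00, 741eaad, 799f78e, 898338a, 98cb2e4, c5636ea, da43e71, f8ae1cf}.
Ancestors of 8a6f7bf: {0516b8a, 1dc9a00, 8a6f7bf, da43e71}.
Common ancestors: {0516b8a, 1dc9a00, da43e71}.
Among these, 1dc9a00 is not an ancestor of any other common ancestor — it is the merge base.

1dc9a00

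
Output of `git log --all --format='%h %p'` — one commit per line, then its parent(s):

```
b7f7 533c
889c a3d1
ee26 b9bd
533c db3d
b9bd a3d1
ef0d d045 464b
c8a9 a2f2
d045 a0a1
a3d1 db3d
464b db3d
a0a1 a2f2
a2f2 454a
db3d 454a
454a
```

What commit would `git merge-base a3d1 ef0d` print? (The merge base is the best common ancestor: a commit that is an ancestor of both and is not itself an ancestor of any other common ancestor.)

db3d

Ancestors of a3d1: {454a, a3d1, db3d}.
Ancestors of ef0d: {454a, 464b, a0a1, a2f2, d045, db3d, ef0d}.
Common ancestors: {454a, db3d}.
Among these, db3d is not an ancestor of any other common ancestor — it is the merge base.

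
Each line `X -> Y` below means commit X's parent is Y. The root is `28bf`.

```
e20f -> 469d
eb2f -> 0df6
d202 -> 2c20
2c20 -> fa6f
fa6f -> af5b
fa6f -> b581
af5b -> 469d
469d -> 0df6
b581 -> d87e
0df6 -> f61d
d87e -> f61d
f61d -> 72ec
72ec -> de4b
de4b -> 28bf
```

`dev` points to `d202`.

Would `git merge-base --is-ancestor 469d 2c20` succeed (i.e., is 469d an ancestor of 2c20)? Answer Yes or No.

Ancestors of 2c20 (commits reachable by following parents): {0df6, 28bf, 2c20, 469d, 72ec, af5b, b581, d87e, de4b, f61d, fa6f}.
469d is in that set, so it is an ancestor of 2c20.

Yes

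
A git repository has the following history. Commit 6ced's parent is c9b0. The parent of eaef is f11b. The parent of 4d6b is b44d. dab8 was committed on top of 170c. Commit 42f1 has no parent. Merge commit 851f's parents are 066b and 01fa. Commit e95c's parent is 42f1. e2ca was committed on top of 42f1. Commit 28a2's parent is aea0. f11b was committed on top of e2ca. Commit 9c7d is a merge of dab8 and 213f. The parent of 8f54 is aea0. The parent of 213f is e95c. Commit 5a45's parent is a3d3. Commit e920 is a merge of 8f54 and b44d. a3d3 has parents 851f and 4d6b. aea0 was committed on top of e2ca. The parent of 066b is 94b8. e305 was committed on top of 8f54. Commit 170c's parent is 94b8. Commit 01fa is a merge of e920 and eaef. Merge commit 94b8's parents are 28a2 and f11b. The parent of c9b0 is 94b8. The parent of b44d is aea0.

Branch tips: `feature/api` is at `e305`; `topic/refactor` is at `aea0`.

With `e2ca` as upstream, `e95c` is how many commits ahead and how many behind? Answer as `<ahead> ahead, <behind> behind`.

1 ahead, 1 behind

Reachable from e95c: {42f1, e95c}.
Reachable from e2ca: {42f1, e2ca}.
Only in e95c's history (ahead): {e95c} — 1.
Only in e2ca's history (behind): {e2ca} — 1.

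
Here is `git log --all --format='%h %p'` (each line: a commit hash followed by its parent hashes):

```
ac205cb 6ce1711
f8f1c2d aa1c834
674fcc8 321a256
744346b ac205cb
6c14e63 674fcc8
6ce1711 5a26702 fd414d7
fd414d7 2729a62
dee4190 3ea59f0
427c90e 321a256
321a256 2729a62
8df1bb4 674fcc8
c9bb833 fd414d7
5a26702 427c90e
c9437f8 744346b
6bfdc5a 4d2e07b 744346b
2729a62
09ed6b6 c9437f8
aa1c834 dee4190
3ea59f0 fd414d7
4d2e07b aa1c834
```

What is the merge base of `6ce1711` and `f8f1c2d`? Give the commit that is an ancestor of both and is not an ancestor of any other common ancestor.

Ancestors of 6ce1711: {2729a62, 321a256, 427c90e, 5a26702, 6ce1711, fd414d7}.
Ancestors of f8f1c2d: {2729a62, 3ea59f0, aa1c834, dee4190, f8f1c2d, fd414d7}.
Common ancestors: {2729a62, fd414d7}.
Among these, fd414d7 is not an ancestor of any other common ancestor — it is the merge base.

fd414d7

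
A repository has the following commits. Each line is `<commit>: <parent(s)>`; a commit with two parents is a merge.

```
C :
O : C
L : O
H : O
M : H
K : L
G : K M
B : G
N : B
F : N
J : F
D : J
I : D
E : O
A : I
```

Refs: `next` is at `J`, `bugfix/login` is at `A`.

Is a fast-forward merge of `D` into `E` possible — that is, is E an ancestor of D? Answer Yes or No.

No

A fast-forward from E to D is possible iff E is an ancestor of D.
Ancestors of D: {B, C, D, F, G, H, J, K, L, M, N, O}.
E is not among them, so fast-forward is not possible.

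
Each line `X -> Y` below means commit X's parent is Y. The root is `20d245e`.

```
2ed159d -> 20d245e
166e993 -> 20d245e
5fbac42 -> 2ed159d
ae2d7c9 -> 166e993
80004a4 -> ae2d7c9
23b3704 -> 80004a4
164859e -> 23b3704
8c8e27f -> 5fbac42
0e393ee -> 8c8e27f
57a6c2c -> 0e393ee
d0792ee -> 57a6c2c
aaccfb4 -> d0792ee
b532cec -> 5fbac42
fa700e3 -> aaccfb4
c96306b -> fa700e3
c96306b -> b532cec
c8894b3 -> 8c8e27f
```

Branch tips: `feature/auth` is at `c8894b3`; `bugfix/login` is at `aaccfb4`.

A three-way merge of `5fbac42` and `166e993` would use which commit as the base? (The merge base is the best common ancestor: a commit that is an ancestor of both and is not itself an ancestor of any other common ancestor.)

Ancestors of 5fbac42: {20d245e, 2ed159d, 5fbac42}.
Ancestors of 166e993: {166e993, 20d245e}.
Common ancestors: {20d245e}.
The only common ancestor is 20d245e, so it is the merge base.

20d245e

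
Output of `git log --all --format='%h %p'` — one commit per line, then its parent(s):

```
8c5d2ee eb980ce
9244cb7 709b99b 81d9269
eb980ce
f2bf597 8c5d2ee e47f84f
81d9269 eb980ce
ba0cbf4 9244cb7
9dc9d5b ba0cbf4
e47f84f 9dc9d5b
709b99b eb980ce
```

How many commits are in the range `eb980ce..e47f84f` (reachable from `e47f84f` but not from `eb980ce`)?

Reachable from e47f84f: {709b99b, 81d9269, 9244cb7, 9dc9d5b, ba0cbf4, e47f84f, eb980ce}.
Reachable from eb980ce: {eb980ce}.
In e47f84f's history but not eb980ce's: {709b99b, 81d9269, 9244cb7, 9dc9d5b, ba0cbf4, e47f84f} — 6 commits.

6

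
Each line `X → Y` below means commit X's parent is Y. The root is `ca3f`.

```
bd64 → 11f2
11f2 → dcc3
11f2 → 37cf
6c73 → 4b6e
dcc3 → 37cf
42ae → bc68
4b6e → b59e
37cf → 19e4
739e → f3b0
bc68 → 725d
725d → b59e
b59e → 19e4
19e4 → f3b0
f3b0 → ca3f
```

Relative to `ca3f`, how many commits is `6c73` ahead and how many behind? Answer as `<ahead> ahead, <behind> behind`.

Reachable from 6c73: {19e4, 4b6e, 6c73, b59e, ca3f, f3b0}.
Reachable from ca3f: {ca3f}.
Only in 6c73's history (ahead): {19e4, 4b6e, 6c73, b59e, f3b0} — 5.
Only in ca3f's history (behind): {} — 0.

5 ahead, 0 behind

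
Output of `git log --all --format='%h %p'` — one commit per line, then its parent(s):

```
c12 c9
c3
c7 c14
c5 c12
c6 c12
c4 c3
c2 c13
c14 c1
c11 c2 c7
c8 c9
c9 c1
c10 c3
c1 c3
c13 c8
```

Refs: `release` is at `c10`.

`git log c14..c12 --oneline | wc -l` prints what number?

2

Reachable from c12: {c1, c12, c3, c9}.
Reachable from c14: {c1, c14, c3}.
In c12's history but not c14's: {c12, c9} — 2 commits.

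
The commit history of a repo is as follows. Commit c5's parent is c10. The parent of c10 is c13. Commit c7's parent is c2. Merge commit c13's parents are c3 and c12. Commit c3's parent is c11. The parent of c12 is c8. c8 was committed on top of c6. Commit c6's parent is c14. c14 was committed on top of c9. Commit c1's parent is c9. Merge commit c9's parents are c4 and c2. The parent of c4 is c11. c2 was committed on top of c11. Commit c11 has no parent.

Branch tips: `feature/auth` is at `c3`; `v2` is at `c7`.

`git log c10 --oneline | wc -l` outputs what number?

Walking parent pointers from c10: reachable set = {c10, c11, c12, c13, c14, c2, c3, c4, c6, c8, c9}.
That is 11 commits.

11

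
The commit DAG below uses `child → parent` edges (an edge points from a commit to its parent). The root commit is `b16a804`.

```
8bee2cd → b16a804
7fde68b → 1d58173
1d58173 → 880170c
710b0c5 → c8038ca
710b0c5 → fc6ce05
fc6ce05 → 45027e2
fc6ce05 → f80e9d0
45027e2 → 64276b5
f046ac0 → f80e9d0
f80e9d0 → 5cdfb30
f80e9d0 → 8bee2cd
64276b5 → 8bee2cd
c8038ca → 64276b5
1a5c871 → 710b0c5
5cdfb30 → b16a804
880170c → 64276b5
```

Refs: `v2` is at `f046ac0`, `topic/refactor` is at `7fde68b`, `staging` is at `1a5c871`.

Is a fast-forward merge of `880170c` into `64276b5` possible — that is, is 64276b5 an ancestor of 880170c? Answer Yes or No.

A fast-forward from 64276b5 to 880170c is possible iff 64276b5 is an ancestor of 880170c.
Ancestors of 880170c: {64276b5, 880170c, 8bee2cd, b16a804}.
64276b5 is among them, so fast-forward is possible.

Yes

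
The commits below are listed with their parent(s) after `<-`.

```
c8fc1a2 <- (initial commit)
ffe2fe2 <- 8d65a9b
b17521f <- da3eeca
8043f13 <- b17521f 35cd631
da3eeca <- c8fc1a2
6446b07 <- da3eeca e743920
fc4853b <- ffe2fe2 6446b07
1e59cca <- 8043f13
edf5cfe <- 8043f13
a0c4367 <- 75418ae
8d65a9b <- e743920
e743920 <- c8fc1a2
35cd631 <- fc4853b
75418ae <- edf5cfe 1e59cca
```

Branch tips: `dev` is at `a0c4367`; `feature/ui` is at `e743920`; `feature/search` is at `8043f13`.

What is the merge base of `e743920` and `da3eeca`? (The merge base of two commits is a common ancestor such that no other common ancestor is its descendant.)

c8fc1a2

Ancestors of e743920: {c8fc1a2, e743920}.
Ancestors of da3eeca: {c8fc1a2, da3eeca}.
Common ancestors: {c8fc1a2}.
The only common ancestor is c8fc1a2, so it is the merge base.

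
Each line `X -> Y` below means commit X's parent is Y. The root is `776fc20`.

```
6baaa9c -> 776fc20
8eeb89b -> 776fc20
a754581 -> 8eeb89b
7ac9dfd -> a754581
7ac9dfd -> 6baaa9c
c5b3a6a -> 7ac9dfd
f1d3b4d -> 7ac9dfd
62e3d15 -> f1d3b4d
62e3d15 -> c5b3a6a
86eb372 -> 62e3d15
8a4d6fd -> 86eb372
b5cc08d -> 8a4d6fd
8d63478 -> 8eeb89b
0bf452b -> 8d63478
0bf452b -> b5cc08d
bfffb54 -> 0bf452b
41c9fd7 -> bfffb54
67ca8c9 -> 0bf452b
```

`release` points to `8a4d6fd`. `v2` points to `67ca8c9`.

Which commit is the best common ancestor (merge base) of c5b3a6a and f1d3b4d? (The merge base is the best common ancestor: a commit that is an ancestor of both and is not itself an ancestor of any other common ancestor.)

Ancestors of c5b3a6a: {6baaa9c, 776fc20, 7ac9dfd, 8eeb89b, a754581, c5b3a6a}.
Ancestors of f1d3b4d: {6baaa9c, 776fc20, 7ac9dfd, 8eeb89b, a754581, f1d3b4d}.
Common ancestors: {6baaa9c, 776fc20, 7ac9dfd, 8eeb89b, a754581}.
Among these, 7ac9dfd is not an ancestor of any other common ancestor — it is the merge base.

7ac9dfd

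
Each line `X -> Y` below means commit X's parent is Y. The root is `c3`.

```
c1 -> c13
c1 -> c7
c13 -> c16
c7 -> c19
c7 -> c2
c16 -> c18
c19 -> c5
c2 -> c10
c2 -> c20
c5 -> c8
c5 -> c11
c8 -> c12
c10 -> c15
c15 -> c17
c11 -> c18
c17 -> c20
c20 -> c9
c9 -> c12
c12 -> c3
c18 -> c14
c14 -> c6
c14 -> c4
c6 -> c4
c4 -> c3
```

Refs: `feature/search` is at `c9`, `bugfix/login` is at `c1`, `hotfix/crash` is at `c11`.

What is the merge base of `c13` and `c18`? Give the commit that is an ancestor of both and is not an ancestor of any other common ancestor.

Ancestors of c13: {c13, c14, c16, c18, c3, c4, c6}.
Ancestors of c18: {c14, c18, c3, c4, c6}.
Common ancestors: {c14, c18, c3, c4, c6}.
Among these, c18 is not an ancestor of any other common ancestor — it is the merge base.

c18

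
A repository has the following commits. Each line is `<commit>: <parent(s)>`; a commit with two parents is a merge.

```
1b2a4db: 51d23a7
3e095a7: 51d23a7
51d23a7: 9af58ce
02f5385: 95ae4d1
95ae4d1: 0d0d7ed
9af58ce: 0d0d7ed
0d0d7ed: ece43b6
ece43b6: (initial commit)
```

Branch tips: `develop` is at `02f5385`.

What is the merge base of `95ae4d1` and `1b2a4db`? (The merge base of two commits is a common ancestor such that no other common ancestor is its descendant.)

0d0d7ed

Ancestors of 95ae4d1: {0d0d7ed, 95ae4d1, ece43b6}.
Ancestors of 1b2a4db: {0d0d7ed, 1b2a4db, 51d23a7, 9af58ce, ece43b6}.
Common ancestors: {0d0d7ed, ece43b6}.
Among these, 0d0d7ed is not an ancestor of any other common ancestor — it is the merge base.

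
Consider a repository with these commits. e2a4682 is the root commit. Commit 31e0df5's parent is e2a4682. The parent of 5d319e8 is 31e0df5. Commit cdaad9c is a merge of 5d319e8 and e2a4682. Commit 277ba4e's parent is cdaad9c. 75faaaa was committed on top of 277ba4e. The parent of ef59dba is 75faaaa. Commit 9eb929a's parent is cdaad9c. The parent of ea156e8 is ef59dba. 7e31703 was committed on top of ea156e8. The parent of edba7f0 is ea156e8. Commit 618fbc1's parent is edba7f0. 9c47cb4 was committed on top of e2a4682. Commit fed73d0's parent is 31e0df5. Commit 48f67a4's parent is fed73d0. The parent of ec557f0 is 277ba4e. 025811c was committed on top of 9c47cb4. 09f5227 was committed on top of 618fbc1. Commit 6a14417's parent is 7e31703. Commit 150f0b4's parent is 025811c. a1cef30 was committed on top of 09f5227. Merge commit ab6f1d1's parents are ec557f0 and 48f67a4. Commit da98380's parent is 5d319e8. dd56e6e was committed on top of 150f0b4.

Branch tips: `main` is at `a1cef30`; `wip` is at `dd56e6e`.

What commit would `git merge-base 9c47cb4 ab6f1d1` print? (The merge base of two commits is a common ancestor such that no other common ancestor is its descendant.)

e2a4682

Ancestors of 9c47cb4: {9c47cb4, e2a4682}.
Ancestors of ab6f1d1: {277ba4e, 31e0df5, 48f67a4, 5d319e8, ab6f1d1, cdaad9c, e2a4682, ec557f0, fed73d0}.
Common ancestors: {e2a4682}.
The only common ancestor is e2a4682, so it is the merge base.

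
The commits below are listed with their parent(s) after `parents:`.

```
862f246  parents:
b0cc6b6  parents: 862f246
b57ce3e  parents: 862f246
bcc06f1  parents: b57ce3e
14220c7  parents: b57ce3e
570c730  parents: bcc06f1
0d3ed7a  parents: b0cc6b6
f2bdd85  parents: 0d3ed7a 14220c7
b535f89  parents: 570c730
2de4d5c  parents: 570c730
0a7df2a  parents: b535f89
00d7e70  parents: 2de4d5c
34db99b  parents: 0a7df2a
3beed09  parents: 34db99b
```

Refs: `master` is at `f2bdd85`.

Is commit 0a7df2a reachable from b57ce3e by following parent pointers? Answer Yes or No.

No

Ancestors of b57ce3e: {862f246, b57ce3e}.
0a7df2a is not in that set, so it is not an ancestor of b57ce3e.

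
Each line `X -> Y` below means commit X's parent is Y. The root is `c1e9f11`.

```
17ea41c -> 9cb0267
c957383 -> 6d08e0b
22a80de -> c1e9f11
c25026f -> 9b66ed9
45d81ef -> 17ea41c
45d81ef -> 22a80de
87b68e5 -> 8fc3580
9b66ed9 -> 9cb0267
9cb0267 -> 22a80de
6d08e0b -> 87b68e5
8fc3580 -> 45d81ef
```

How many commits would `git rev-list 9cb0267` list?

3

Walking parent pointers from 9cb0267: reachable set = {22a80de, 9cb0267, c1e9f11}.
That is 3 commits.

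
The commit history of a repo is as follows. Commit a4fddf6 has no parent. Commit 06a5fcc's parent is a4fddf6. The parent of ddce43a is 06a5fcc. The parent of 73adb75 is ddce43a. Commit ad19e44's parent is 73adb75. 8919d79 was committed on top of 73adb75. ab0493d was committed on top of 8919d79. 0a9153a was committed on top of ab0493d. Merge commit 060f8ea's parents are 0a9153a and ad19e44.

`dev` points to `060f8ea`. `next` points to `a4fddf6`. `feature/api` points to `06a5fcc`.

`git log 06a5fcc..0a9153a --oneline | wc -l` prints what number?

5

Reachable from 0a9153a: {06a5fcc, 0a9153a, 73adb75, 8919d79, a4fddf6, ab0493d, ddce43a}.
Reachable from 06a5fcc: {06a5fcc, a4fddf6}.
In 0a9153a's history but not 06a5fcc's: {0a9153a, 73adb75, 8919d79, ab0493d, ddce43a} — 5 commits.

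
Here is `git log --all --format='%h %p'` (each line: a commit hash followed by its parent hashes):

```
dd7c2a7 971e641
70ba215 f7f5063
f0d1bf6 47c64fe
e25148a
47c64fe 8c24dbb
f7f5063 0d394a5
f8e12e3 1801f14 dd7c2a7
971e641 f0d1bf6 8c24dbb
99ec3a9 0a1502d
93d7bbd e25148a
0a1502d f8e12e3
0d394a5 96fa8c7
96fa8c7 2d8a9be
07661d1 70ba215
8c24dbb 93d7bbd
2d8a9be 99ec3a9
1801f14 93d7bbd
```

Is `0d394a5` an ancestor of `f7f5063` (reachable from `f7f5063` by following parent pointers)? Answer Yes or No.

Yes

Ancestors of f7f5063 (commits reachable by following parents): {0a1502d, 0d394a5, 1801f14, 2d8a9be, 47c64fe, 8c24dbb, 93d7bbd, 96fa8c7, 971e641, 99ec3a9, dd7c2a7, e25148a, f0d1bf6, f7f5063, f8e12e3}.
0d394a5 is in that set, so it is an ancestor of f7f5063.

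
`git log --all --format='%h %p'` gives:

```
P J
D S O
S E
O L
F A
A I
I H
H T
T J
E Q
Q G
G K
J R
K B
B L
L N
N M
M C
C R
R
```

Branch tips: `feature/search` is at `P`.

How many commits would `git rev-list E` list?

10

Walking parent pointers from E: reachable set = {B, C, E, G, K, L, M, N, Q, R}.
That is 10 commits.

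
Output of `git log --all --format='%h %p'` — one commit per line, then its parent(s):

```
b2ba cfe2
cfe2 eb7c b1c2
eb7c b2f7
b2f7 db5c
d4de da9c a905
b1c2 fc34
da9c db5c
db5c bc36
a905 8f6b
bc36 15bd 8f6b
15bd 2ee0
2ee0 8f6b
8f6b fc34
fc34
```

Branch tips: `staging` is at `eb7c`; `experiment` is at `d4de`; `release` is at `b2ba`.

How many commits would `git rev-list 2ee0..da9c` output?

4

Reachable from da9c: {15bd, 2ee0, 8f6b, bc36, da9c, db5c, fc34}.
Reachable from 2ee0: {2ee0, 8f6b, fc34}.
In da9c's history but not 2ee0's: {15bd, bc36, da9c, db5c} — 4 commits.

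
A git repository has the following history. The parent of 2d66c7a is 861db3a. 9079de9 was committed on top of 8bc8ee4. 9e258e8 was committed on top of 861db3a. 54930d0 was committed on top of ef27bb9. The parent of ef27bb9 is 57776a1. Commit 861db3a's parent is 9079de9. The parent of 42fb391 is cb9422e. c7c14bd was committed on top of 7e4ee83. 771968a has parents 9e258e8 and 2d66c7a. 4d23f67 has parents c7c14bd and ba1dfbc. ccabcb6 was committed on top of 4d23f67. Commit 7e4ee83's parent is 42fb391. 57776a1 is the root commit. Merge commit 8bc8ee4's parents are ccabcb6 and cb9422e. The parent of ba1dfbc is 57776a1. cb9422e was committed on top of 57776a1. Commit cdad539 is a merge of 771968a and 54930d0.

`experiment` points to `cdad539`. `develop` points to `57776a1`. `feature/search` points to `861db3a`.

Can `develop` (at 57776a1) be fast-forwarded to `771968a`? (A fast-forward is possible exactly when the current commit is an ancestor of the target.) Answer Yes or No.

Yes

A fast-forward from 57776a1 to 771968a is possible iff 57776a1 is an ancestor of 771968a.
Ancestors of 771968a: {2d66c7a, 42fb391, 4d23f67, 57776a1, 771968a, 7e4ee83, 861db3a, 8bc8ee4, 9079de9, 9e258e8, ba1dfbc, c7c14bd, cb9422e, ccabcb6}.
57776a1 is among them, so fast-forward is possible.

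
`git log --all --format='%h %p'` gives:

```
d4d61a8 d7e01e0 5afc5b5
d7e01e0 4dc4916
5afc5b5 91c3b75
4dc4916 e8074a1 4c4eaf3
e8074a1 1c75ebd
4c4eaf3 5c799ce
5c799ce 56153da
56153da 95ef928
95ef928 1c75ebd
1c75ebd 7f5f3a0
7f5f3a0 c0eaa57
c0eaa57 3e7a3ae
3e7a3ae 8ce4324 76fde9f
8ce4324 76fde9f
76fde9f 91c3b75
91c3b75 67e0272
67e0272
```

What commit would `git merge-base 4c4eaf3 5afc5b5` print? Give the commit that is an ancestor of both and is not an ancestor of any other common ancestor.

91c3b75

Ancestors of 4c4eaf3: {1c75ebd, 3e7a3ae, 4c4eaf3, 56153da, 5c799ce, 67e0272, 76fde9f, 7f5f3a0, 8ce4324, 91c3b75, 95ef928, c0eaa57}.
Ancestors of 5afc5b5: {5afc5b5, 67e0272, 91c3b75}.
Common ancestors: {67e0272, 91c3b75}.
Among these, 91c3b75 is not an ancestor of any other common ancestor — it is the merge base.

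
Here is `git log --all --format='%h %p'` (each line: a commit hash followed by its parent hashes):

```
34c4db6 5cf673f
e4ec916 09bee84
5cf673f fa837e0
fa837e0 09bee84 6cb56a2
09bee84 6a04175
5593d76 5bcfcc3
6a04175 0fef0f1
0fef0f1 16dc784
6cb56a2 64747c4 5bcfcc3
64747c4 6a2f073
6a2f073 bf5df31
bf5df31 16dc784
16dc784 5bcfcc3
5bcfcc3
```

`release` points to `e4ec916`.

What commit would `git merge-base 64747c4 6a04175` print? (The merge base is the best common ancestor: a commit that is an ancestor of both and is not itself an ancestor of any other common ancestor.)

16dc784

Ancestors of 64747c4: {16dc784, 5bcfcc3, 64747c4, 6a2f073, bf5df31}.
Ancestors of 6a04175: {0fef0f1, 16dc784, 5bcfcc3, 6a04175}.
Common ancestors: {16dc784, 5bcfcc3}.
Among these, 16dc784 is not an ancestor of any other common ancestor — it is the merge base.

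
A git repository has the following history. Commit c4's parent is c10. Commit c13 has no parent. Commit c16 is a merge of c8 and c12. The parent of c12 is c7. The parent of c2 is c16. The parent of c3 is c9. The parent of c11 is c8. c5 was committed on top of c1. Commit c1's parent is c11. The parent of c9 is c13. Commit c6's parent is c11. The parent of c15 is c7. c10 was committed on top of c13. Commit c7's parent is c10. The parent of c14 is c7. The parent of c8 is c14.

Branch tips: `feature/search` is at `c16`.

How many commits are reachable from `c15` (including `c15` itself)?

4

Walking parent pointers from c15: reachable set = {c10, c13, c15, c7}.
That is 4 commits.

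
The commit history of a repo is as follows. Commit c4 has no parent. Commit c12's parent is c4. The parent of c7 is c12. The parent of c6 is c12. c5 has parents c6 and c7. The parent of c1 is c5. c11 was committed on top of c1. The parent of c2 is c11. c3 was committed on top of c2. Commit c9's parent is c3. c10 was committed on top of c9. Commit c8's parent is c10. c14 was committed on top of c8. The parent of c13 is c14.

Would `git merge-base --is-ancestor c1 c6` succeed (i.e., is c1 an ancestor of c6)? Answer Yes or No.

No

Ancestors of c6: {c12, c4, c6}.
c1 is not in that set, so it is not an ancestor of c6.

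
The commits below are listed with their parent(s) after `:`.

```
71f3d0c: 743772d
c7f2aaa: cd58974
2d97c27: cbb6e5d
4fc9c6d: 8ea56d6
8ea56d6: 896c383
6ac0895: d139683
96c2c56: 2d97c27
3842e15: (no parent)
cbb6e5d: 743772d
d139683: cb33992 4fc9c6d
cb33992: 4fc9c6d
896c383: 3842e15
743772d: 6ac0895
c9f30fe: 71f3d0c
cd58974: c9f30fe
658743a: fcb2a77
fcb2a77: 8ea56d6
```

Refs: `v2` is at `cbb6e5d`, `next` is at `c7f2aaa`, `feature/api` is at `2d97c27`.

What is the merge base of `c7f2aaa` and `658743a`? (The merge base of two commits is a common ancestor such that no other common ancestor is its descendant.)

8ea56d6

Ancestors of c7f2aaa: {3842e15, 4fc9c6d, 6ac0895, 71f3d0c, 743772d, 896c383, 8ea56d6, c7f2aaa, c9f30fe, cb33992, cd58974, d139683}.
Ancestors of 658743a: {3842e15, 658743a, 896c383, 8ea56d6, fcb2a77}.
Common ancestors: {3842e15, 896c383, 8ea56d6}.
Among these, 8ea56d6 is not an ancestor of any other common ancestor — it is the merge base.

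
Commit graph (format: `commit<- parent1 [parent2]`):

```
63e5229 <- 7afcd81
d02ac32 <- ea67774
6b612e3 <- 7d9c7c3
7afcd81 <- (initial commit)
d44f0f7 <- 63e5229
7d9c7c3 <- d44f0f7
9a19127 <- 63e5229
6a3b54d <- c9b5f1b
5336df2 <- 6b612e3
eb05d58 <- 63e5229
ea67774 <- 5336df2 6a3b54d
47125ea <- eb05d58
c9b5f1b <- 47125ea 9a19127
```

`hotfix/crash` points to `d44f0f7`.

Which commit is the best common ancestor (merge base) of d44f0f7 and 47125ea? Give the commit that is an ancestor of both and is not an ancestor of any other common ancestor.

Ancestors of d44f0f7: {63e5229, 7afcd81, d44f0f7}.
Ancestors of 47125ea: {47125ea, 63e5229, 7afcd81, eb05d58}.
Common ancestors: {63e5229, 7afcd81}.
Among these, 63e5229 is not an ancestor of any other common ancestor — it is the merge base.

63e5229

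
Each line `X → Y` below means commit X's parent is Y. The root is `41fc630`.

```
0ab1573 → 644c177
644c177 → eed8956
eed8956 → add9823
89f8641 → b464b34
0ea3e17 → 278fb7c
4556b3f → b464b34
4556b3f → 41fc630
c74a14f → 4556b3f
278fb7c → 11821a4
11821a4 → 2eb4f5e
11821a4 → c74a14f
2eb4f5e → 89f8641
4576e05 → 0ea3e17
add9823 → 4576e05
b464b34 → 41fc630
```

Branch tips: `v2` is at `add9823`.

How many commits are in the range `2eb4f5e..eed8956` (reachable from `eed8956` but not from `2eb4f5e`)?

8

Reachable from eed8956: {0ea3e17, 11821a4, 278fb7c, 2eb4f5e, 41fc630, 4556b3f, 4576e05, 89f8641, add9823, b464b34, c74a14f, eed8956}.
Reachable from 2eb4f5e: {2eb4f5e, 41fc630, 89f8641, b464b34}.
In eed8956's history but not 2eb4f5e's: {0ea3e17, 11821a4, 278fb7c, 4556b3f, 4576e05, add9823, c74a14f, eed8956} — 8 commits.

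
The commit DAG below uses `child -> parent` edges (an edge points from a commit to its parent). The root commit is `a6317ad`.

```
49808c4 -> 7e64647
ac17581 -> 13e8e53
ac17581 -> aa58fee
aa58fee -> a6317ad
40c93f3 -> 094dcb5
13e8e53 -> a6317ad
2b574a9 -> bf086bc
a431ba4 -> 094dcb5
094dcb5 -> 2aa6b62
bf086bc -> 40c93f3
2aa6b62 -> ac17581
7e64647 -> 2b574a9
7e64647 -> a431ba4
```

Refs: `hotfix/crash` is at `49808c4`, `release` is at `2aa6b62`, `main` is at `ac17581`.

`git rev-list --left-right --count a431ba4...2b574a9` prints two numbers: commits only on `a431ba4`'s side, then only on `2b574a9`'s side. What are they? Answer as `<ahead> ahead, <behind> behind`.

Reachable from a431ba4: {094dcb5, 13e8e53, 2aa6b62, a431ba4, a6317ad, aa58fee, ac17581}.
Reachable from 2b574a9: {094dcb5, 13e8e53, 2aa6b62, 2b574a9, 40c93f3, a6317ad, aa58fee, ac17581, bf086bc}.
Only in a431ba4's history (ahead): {a431ba4} — 1.
Only in 2b574a9's history (behind): {2b574a9, 40c93f3, bf086bc} — 3.

1 ahead, 3 behind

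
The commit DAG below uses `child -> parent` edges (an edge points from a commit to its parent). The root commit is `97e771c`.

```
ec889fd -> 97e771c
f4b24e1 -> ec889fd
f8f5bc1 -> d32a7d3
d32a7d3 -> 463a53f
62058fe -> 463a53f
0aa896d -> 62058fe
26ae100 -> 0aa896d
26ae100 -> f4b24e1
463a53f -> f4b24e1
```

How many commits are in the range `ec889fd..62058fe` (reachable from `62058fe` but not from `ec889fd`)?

3

Reachable from 62058fe: {463a53f, 62058fe, 97e771c, ec889fd, f4b24e1}.
Reachable from ec889fd: {97e771c, ec889fd}.
In 62058fe's history but not ec889fd's: {463a53f, 62058fe, f4b24e1} — 3 commits.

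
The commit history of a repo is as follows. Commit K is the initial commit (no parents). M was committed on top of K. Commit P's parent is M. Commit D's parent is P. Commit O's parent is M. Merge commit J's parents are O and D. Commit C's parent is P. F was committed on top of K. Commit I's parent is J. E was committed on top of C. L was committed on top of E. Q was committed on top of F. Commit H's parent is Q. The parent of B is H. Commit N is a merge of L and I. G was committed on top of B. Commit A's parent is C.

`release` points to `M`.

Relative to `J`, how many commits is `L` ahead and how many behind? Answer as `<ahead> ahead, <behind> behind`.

3 ahead, 3 behind

Reachable from L: {C, E, K, L, M, P}.
Reachable from J: {D, J, K, M, O, P}.
Only in L's history (ahead): {C, E, L} — 3.
Only in J's history (behind): {D, J, O} — 3.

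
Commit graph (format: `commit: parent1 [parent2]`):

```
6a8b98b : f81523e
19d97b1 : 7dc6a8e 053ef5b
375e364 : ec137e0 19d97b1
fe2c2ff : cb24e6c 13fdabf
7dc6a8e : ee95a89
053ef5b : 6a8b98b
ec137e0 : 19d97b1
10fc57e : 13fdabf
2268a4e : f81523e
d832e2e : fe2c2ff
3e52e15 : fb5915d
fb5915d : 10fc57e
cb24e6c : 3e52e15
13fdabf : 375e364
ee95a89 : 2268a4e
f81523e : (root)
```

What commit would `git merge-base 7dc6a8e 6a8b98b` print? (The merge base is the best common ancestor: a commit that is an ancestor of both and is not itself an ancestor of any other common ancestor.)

f81523e

Ancestors of 7dc6a8e: {2268a4e, 7dc6a8e, ee95a89, f81523e}.
Ancestors of 6a8b98b: {6a8b98b, f81523e}.
Common ancestors: {f81523e}.
The only common ancestor is f81523e, so it is the merge base.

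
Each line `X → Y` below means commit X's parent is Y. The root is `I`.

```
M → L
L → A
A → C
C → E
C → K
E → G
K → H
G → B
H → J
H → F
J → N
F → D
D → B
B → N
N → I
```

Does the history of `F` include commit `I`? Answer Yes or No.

Ancestors of F (commits reachable by following parents): {B, D, F, I, N}.
I is in that set, so it is an ancestor of F.

Yes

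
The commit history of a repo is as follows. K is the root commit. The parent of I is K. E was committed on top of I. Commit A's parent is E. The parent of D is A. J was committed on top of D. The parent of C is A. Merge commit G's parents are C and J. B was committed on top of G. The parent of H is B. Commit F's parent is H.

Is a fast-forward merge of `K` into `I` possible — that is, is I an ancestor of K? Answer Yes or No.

A fast-forward from I to K is possible iff I is an ancestor of K.
Ancestors of K: {K}.
I is not among them, so fast-forward is not possible.

No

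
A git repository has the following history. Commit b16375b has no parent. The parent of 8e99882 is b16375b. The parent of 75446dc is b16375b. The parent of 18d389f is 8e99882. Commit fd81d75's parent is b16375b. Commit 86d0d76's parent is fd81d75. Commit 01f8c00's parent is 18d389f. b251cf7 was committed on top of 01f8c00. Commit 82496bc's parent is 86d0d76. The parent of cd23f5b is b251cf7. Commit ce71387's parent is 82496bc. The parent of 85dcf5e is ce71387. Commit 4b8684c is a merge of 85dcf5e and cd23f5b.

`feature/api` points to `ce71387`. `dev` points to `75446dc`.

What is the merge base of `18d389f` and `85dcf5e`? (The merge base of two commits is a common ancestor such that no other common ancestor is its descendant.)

Ancestors of 18d389f: {18d389f, 8e99882, b16375b}.
Ancestors of 85dcf5e: {82496bc, 85dcf5e, 86d0d76, b16375b, ce71387, fd81d75}.
Common ancestors: {b16375b}.
The only common ancestor is b16375b, so it is the merge base.

b16375b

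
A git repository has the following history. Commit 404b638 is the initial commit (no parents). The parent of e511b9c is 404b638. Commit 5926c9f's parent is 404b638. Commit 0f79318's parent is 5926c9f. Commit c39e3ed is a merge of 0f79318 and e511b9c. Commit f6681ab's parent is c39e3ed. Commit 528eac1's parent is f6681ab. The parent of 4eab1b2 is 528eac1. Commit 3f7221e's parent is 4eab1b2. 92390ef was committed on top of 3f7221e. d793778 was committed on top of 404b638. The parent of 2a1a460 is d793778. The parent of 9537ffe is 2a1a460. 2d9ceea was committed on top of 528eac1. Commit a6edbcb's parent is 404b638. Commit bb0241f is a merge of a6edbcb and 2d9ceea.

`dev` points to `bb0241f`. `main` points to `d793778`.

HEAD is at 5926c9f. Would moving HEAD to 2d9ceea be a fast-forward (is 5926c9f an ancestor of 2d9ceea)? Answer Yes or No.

A fast-forward from 5926c9f to 2d9ceea is possible iff 5926c9f is an ancestor of 2d9ceea.
Ancestors of 2d9ceea: {0f79318, 2d9ceea, 404b638, 528eac1, 5926c9f, c39e3ed, e511b9c, f6681ab}.
5926c9f is among them, so fast-forward is possible.

Yes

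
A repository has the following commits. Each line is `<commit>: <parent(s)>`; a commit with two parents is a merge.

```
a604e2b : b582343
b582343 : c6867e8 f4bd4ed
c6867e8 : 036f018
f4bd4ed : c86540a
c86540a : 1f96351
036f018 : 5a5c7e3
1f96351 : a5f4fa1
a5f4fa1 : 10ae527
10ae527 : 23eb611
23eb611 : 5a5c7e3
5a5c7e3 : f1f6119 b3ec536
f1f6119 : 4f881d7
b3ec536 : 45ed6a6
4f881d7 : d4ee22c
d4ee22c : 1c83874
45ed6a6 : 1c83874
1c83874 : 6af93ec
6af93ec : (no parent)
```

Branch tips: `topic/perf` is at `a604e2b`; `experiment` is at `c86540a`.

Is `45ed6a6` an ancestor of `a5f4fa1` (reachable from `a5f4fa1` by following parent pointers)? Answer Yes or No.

Ancestors of a5f4fa1 (commits reachable by following parents): {10ae527, 1c83874, 23eb611, 45ed6a6, 4f881d7, 5a5c7e3, 6af93ec, a5f4fa1, b3ec536, d4ee22c, f1f6119}.
45ed6a6 is in that set, so it is an ancestor of a5f4fa1.

Yes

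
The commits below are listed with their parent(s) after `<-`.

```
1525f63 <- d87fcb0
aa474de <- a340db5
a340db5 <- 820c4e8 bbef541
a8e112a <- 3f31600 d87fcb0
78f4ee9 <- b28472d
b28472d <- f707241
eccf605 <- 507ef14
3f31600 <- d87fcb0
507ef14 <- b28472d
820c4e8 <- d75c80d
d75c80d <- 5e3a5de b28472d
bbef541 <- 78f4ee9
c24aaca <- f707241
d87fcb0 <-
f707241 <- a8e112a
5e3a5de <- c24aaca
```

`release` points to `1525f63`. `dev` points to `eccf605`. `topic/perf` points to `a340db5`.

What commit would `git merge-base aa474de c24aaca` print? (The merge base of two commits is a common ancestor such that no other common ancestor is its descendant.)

Ancestors of aa474de: {3f31600, 5e3a5de, 78f4ee9, 820c4e8, a340db5, a8e112a, aa474de, b28472d, bbef541, c24aaca, d75c80d, d87fcb0, f707241}.
Ancestors of c24aaca: {3f31600, a8e112a, c24aaca, d87fcb0, f707241}.
Common ancestors: {3f31600, a8e112a, c24aaca, d87fcb0, f707241}.
Among these, c24aaca is not an ancestor of any other common ancestor — it is the merge base.

c24aaca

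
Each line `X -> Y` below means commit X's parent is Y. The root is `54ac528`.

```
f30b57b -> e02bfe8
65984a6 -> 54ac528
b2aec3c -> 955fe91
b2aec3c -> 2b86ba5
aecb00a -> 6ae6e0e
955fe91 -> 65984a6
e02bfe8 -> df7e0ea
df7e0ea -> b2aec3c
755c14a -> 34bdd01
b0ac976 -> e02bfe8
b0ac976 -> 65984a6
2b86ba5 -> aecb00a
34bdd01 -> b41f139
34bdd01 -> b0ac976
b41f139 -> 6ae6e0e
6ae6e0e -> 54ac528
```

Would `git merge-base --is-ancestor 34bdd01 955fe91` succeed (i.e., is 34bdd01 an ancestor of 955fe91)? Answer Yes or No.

Ancestors of 955fe91: {54ac528, 65984a6, 955fe91}.
34bdd01 is not in that set, so it is not an ancestor of 955fe91.

No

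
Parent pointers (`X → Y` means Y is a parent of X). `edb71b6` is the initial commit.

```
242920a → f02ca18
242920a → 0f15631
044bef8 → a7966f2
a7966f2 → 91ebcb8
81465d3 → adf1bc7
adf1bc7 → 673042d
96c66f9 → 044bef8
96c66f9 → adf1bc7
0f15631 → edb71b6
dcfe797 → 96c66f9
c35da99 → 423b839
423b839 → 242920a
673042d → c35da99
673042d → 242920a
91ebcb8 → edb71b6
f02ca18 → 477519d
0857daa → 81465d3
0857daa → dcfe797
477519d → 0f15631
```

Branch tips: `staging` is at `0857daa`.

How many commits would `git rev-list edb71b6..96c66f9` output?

Reachable from 96c66f9: {044bef8, 0f15631, 242920a, 423b839, 477519d, 673042d, 91ebcb8, 96c66f9, a7966f2, adf1bc7, c35da99, edb71b6, f02ca18}.
Reachable from edb71b6: {edb71b6}.
In 96c66f9's history but not edb71b6's: {044bef8, 0f15631, 242920a, 423b839, 477519d, 673042d, 91ebcb8, 96c66f9, a7966f2, adf1bc7, c35da99, f02ca18} — 12 commits.

12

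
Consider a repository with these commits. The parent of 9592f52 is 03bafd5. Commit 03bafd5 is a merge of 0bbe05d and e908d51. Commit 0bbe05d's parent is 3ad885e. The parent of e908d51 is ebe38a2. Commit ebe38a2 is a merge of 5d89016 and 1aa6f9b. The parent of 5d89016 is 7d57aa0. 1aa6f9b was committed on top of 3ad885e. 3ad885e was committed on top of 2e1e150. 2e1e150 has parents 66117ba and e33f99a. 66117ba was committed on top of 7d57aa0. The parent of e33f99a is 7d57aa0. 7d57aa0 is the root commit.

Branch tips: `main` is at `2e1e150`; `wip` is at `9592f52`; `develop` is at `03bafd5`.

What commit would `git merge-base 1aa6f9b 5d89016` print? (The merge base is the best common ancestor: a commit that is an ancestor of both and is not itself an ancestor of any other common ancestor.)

Ancestors of 1aa6f9b: {1aa6f9b, 2e1e150, 3ad885e, 66117ba, 7d57aa0, e33f99a}.
Ancestors of 5d89016: {5d89016, 7d57aa0}.
Common ancestors: {7d57aa0}.
The only common ancestor is 7d57aa0, so it is the merge base.

7d57aa0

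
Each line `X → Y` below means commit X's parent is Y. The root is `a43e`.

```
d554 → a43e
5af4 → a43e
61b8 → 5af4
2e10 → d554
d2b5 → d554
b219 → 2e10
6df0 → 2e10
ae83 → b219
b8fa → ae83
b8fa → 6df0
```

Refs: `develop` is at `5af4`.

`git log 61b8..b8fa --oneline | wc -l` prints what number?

Reachable from b8fa: {2e10, 6df0, a43e, ae83, b219, b8fa, d554}.
Reachable from 61b8: {5af4, 61b8, a43e}.
In b8fa's history but not 61b8's: {2e10, 6df0, ae83, b219, b8fa, d554} — 6 commits.

6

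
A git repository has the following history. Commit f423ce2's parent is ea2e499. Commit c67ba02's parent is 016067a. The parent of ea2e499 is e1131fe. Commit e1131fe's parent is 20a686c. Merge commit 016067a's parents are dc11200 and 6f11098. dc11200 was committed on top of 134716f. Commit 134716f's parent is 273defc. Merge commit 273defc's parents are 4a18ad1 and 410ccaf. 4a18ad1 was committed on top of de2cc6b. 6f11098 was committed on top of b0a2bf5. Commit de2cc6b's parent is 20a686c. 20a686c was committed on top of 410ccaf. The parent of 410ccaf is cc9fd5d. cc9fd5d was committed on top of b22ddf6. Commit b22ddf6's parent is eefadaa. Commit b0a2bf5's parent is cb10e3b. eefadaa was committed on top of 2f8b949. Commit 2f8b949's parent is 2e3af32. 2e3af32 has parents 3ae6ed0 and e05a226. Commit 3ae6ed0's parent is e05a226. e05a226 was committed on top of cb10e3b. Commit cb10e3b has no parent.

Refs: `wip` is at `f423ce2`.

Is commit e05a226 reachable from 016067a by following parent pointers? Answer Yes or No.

Ancestors of 016067a (commits reachable by following parents): {016067a, 134716f, 20a686c, 273defc, 2e3af32, 2f8b949, 3ae6ed0, 410ccaf, 4a18ad1, 6f11098, b0a2bf5, b22ddf6, cb10e3b, cc9fd5d, dc11200, de2cc6b, e05a226, eefadaa}.
e05a226 is in that set, so it is an ancestor of 016067a.

Yes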